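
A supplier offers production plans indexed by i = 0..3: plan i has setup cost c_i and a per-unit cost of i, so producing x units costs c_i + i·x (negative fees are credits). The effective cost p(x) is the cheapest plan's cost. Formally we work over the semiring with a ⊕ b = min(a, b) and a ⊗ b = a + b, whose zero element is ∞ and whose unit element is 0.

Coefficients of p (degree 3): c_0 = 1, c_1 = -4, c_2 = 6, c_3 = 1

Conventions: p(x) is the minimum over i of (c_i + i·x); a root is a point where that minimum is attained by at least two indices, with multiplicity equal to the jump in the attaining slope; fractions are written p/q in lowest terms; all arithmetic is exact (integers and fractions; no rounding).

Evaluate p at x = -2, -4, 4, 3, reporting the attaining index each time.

p(-2) = min(1+0·(-2)=1, -4+1·(-2)=-6, 6+2·(-2)=2, 1+3·(-2)=-5) = -6 (attained by i=1)
p(-4) = min(1+0·(-4)=1, -4+1·(-4)=-8, 6+2·(-4)=-2, 1+3·(-4)=-11) = -11 (attained by i=3)
p(4) = min(1+0·4=1, -4+1·4=0, 6+2·4=14, 1+3·4=13) = 0 (attained by i=1)
p(3) = min(1+0·3=1, -4+1·3=-1, 6+2·3=12, 1+3·3=10) = -1 (attained by i=1)
Answer: p(-2) = -6; p(-4) = -11; p(4) = 0; p(3) = -1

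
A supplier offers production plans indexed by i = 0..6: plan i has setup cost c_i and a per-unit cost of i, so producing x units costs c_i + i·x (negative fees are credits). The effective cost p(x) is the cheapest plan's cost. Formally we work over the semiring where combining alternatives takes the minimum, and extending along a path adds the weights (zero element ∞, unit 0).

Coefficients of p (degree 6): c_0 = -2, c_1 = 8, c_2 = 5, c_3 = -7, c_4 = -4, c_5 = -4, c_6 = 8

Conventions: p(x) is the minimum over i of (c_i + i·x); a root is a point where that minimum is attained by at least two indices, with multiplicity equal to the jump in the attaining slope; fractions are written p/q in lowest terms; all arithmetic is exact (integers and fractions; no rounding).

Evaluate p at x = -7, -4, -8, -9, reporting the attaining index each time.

p(-7) = min(-2+0·(-7)=-2, 8+1·(-7)=1, 5+2·(-7)=-9, -7+3·(-7)=-28, -4+4·(-7)=-32, -4+5·(-7)=-39, 8+6·(-7)=-34) = -39 (attained by i=5)
p(-4) = min(-2+0·(-4)=-2, 8+1·(-4)=4, 5+2·(-4)=-3, -7+3·(-4)=-19, -4+4·(-4)=-20, -4+5·(-4)=-24, 8+6·(-4)=-16) = -24 (attained by i=5)
p(-8) = min(-2+0·(-8)=-2, 8+1·(-8)=0, 5+2·(-8)=-11, -7+3·(-8)=-31, -4+4·(-8)=-36, -4+5·(-8)=-44, 8+6·(-8)=-40) = -44 (attained by i=5)
p(-9) = min(-2+0·(-9)=-2, 8+1·(-9)=-1, 5+2·(-9)=-13, -7+3·(-9)=-34, -4+4·(-9)=-40, -4+5·(-9)=-49, 8+6·(-9)=-46) = -49 (attained by i=5)
Answer: p(-7) = -39; p(-4) = -24; p(-8) = -44; p(-9) = -49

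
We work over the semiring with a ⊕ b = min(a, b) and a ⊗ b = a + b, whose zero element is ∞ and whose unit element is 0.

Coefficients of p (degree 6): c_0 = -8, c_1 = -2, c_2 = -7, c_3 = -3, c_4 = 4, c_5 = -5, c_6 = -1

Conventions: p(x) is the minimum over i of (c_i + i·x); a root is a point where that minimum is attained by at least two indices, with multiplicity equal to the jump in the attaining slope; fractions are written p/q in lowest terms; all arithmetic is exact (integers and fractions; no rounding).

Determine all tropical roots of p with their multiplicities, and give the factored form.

hull edge (i=0, c=-8) to (i=2, c=-7): slope 1/2, span 2
hull edge (i=2, c=-7) to (i=5, c=-5): slope 2/3, span 3
hull edge (i=5, c=-5) to (i=6, c=-1): slope 4, span 1
Factored form: p(x) = -1 ⊗ (x ⊕ (-4)) ⊗ (x ⊕ (-2/3)) ⊗ (x ⊕ (-2/3)) ⊗ (x ⊕ (-2/3)) ⊗ (x ⊕ (-1/2)) ⊗ (x ⊕ (-1/2))
Answer: roots = -4 (mult 1), -2/3 (mult 3), -1/2 (mult 2)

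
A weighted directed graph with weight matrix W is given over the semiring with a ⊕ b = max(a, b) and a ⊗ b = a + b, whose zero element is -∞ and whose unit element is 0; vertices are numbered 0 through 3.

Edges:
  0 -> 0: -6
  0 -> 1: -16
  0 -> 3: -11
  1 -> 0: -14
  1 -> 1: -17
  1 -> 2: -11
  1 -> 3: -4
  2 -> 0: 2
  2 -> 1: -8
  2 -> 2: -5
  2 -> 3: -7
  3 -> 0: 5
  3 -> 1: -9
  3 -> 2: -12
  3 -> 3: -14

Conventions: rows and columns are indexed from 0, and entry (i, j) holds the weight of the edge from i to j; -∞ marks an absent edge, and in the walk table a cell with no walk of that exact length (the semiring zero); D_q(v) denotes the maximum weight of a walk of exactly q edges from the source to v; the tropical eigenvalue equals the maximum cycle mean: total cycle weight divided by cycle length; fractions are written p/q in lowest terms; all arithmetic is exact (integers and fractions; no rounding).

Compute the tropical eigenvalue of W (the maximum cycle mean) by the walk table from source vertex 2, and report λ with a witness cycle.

q=0: [-∞, -∞, 0, -∞]
q=1: [2, -8, -5, -7]
q=2: [-2, -13, -10, -9]
q=3: [-4, -18, -15, -13]
q=4: [-8, -20, -20, -15]
Optimal cycle mean attained by: cycle 0->3->0, total (-11) + 5, length 2.
Answer: λ = -3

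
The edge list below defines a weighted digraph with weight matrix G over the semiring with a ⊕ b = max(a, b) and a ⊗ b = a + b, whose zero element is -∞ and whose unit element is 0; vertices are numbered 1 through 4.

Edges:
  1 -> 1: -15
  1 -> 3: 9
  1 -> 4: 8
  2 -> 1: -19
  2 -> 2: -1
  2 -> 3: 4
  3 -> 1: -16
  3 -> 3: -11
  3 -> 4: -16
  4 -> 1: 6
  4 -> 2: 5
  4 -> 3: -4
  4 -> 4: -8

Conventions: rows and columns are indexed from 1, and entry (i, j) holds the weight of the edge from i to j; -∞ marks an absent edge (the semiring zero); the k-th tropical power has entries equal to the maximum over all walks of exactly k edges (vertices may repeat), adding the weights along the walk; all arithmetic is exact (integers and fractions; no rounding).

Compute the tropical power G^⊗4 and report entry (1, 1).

G^⊗2:
  [14, 13, 4, 0]
  [-12, -2, 3, -11]
  [-10, -11, -7, -8]
  [-2, 4, 15, 14]
G^⊗3:
  [6, 12, 23, 22]
  [-5, -3, 2, -4]
  [-2, -3, -1, -2]
  [20, 19, 10, 6]
G^⊗4:
  [28, 27, 18, 14]
  [2, 1, 4, 3]
  [4, 3, 7, 6]
  [12, 18, 29, 28]
Key observation: the optimum is the walk 1->4->1->4->1, with weight 8 + 6 + 8 + 6 = 28.
Optimal value attained by: walk 1->4->1->4->1.
Answer: (G^⊗4)[1][1] = 28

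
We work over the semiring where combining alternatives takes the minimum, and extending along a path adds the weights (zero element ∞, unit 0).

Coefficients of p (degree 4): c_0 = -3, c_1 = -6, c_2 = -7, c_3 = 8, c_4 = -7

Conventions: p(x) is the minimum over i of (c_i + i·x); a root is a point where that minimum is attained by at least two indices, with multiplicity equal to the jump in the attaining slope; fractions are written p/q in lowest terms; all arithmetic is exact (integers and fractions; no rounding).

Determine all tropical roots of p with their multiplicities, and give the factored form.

hull edge (i=0, c=-3) to (i=1, c=-6): slope -3, span 1
hull edge (i=1, c=-6) to (i=2, c=-7): slope -1, span 1
hull edge (i=2, c=-7) to (i=4, c=-7): slope 0, span 2
Factored form: p(x) = -7 ⊗ (x ⊕ 0) ⊗ (x ⊕ 0) ⊗ (x ⊕ 1) ⊗ (x ⊕ 3)
Answer: roots = 0 (mult 2), 1 (mult 1), 3 (mult 1)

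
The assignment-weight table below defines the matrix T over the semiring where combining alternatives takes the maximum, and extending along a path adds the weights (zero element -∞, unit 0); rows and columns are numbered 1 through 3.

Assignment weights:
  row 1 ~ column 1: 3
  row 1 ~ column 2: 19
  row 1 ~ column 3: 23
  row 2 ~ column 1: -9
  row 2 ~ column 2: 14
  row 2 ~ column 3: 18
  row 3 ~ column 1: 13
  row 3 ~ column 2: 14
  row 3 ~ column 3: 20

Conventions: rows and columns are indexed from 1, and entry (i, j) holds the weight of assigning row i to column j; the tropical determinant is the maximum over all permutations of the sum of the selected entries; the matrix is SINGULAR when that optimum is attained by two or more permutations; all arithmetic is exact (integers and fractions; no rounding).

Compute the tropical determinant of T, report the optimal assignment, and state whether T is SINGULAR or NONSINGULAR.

σ = (1, 2, 3): 3 + 14 + 20 = 37
σ = (1, 3, 2): 3 + 18 + 14 = 35
σ = (2, 1, 3): 19 + (-9) + 20 = 30
σ = (2, 3, 1): 19 + 18 + 13 = 50
σ = (3, 1, 2): 23 + (-9) + 14 = 28
σ = (3, 2, 1): 23 + 14 + 13 = 50
Optimal value attained by: σ = (2, 3, 1).
Answer: det⊕(T) = 50; verdict: SINGULAR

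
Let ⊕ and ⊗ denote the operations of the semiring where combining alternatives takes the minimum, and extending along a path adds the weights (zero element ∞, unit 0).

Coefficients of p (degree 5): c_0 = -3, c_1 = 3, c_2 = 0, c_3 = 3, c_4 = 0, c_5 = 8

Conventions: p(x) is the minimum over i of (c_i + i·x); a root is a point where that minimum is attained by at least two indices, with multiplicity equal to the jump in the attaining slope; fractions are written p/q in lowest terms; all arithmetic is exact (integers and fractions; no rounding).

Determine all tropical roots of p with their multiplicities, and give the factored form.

hull edge (i=0, c=-3) to (i=4, c=0): slope 3/4, span 4
hull edge (i=4, c=0) to (i=5, c=8): slope 8, span 1
Factored form: p(x) = 8 ⊗ (x ⊕ (-8)) ⊗ (x ⊕ (-3/4)) ⊗ (x ⊕ (-3/4)) ⊗ (x ⊕ (-3/4)) ⊗ (x ⊕ (-3/4))
Answer: roots = -8 (mult 1), -3/4 (mult 4)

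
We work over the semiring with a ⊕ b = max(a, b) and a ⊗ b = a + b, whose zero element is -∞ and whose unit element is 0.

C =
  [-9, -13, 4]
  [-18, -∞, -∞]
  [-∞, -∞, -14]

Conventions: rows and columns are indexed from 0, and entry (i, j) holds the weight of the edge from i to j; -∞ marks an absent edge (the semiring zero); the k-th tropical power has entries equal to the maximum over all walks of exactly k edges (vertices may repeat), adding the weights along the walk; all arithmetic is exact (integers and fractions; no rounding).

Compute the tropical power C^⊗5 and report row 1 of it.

C^⊗2:
  [-18, -22, -5]
  [-27, -31, -14]
  [-∞, -∞, -28]
C^⊗3:
  [-27, -31, -14]
  [-36, -40, -23]
  [-∞, -∞, -42]
C^⊗4:
  [-36, -40, -23]
  [-45, -49, -32]
  [-∞, -∞, -56]
C^⊗5:
  [-45, -49, -32]
  [-54, -58, -41]
  [-∞, -∞, -70]
Answer: row 1 of C^⊗5 = [-54, -58, -41]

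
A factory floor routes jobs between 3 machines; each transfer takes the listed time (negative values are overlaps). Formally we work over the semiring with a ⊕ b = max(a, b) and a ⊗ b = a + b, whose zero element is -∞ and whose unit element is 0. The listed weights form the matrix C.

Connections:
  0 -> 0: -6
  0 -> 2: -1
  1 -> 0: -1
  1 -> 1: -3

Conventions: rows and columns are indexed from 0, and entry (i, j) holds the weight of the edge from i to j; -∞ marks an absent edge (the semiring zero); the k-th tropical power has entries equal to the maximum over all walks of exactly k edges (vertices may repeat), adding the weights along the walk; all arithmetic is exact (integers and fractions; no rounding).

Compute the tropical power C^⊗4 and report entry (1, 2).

C^⊗2:
  [-12, -∞, -7]
  [-4, -6, -2]
  [-∞, -∞, -∞]
C^⊗3:
  [-18, -∞, -13]
  [-7, -9, -5]
  [-∞, -∞, -∞]
C^⊗4:
  [-24, -∞, -19]
  [-10, -12, -8]
  [-∞, -∞, -∞]
Key observation: the optimum is the walk 1->1->1->0->2, with weight (-3) + (-3) + (-1) + (-1) = -8.
Optimal value attained by: walk 1->1->1->0->2.
Answer: (C^⊗4)[1][2] = -8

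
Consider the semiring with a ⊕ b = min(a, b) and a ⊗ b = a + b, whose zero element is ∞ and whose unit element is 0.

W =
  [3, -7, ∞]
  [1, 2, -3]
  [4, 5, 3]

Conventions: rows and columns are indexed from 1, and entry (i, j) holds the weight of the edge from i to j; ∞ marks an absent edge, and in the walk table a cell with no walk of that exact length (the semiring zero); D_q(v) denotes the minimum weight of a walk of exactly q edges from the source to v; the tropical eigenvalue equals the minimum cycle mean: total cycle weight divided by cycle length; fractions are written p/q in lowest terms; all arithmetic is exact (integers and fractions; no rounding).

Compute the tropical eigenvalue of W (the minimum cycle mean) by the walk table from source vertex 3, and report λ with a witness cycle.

q=0: [∞, ∞, 0]
q=1: [4, 5, 3]
q=2: [6, -3, 2]
q=3: [-2, -1, -6]
Optimal cycle mean attained by: cycle 1->2->1, total (-7) + 1, length 2.
Answer: λ = -3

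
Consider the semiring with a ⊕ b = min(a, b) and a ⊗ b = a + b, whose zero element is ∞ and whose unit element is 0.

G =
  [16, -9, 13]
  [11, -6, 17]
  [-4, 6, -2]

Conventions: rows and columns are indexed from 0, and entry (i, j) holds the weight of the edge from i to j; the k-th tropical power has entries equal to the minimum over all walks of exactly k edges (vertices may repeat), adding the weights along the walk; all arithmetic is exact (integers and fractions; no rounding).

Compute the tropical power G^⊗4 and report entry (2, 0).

G^⊗2:
  [2, -15, 8]
  [5, -12, 11]
  [-6, -13, -4]
G^⊗3:
  [-4, -21, 2]
  [-1, -18, 5]
  [-8, -19, -6]
G^⊗4:
  [-10, -27, -4]
  [-7, -24, -1]
  [-10, -25, -8]
Key observation: the optimum is the walk 2->2->2->2->0, with weight (-2) + (-2) + (-2) + (-4) = -10.
Optimal value attained by: walk 2->2->2->2->0.
Answer: (G^⊗4)[2][0] = -10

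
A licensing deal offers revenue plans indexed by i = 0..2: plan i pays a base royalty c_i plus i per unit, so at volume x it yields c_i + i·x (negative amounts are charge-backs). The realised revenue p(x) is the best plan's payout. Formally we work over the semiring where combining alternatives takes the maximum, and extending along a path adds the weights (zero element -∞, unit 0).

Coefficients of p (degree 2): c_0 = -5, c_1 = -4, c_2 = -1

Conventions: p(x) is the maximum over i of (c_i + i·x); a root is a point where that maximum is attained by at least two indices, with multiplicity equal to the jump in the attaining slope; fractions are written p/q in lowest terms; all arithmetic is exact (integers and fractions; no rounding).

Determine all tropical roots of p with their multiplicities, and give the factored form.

hull edge (i=0, c=-5) to (i=2, c=-1): slope 2, span 2
Factored form: p(x) = -1 ⊗ (x ⊕ (-2)) ⊗ (x ⊕ (-2))
Answer: roots = -2 (mult 2)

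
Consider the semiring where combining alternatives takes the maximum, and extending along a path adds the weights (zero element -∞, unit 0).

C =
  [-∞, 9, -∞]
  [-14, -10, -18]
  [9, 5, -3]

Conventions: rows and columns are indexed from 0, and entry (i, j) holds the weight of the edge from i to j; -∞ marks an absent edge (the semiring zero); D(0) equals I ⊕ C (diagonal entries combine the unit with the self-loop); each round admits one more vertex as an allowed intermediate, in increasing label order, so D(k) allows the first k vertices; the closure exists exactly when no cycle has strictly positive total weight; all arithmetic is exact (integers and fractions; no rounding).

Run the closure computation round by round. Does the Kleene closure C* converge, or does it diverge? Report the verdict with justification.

D(0):
  [0, 9, -∞]
  [-14, 0, -18]
  [9, 5, 0]
D(1):
  [0, 9, -∞]
  [-14, 0, -18]
  [9, 18, 0]
D(2):
  [0, 9, -9]
  [-14, 0, -18]
  [9, 18, 0]
D(3):
  [0, 9, -9]
  [-9, 0, -18]
  [9, 18, 0]
Key observation: every diagonal entry stays at the unit through all rounds, so no improving cycle exists.
Answer: CONVERGES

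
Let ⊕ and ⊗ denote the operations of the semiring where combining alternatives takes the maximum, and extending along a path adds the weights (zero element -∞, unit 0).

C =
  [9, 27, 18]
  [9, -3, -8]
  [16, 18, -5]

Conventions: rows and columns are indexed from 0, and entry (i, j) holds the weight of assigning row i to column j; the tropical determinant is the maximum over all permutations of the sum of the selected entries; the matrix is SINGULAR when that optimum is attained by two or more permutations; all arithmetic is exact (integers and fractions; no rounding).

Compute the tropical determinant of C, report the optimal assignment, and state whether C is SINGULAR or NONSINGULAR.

σ = (0, 1, 2): 9 + (-3) + (-5) = 1
σ = (0, 2, 1): 9 + (-8) + 18 = 19
σ = (1, 0, 2): 27 + 9 + (-5) = 31
σ = (1, 2, 0): 27 + (-8) + 16 = 35
σ = (2, 0, 1): 18 + 9 + 18 = 45
σ = (2, 1, 0): 18 + (-3) + 16 = 31
Optimal value attained by: σ = (2, 0, 1).
Answer: det⊕(C) = 45; verdict: NONSINGULAR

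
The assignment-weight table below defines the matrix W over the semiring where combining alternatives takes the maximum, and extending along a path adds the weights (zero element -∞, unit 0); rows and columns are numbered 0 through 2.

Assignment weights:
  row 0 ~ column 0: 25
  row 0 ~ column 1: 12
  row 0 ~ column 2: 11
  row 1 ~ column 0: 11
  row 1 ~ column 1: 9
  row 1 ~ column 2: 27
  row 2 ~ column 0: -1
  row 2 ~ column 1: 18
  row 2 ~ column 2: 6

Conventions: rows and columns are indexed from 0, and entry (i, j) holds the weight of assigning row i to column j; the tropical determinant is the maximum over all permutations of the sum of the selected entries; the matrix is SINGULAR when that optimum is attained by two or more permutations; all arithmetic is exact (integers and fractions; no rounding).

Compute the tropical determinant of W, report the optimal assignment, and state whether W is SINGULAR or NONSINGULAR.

σ = (0, 1, 2): 25 + 9 + 6 = 40
σ = (0, 2, 1): 25 + 27 + 18 = 70
σ = (1, 0, 2): 12 + 11 + 6 = 29
σ = (1, 2, 0): 12 + 27 + (-1) = 38
σ = (2, 0, 1): 11 + 11 + 18 = 40
σ = (2, 1, 0): 11 + 9 + (-1) = 19
Optimal value attained by: σ = (0, 2, 1).
Answer: det⊕(W) = 70; verdict: NONSINGULAR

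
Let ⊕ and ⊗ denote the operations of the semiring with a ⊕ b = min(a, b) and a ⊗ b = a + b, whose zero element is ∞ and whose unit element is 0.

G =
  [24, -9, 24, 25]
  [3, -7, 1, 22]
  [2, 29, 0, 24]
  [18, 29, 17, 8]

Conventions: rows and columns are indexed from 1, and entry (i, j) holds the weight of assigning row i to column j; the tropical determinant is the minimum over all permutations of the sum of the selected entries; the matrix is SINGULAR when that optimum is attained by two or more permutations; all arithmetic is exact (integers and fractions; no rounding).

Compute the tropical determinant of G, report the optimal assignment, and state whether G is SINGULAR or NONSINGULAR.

σ = (1, 2, 3, 4): 24 + (-7) + 0 + 8 = 25
σ = (1, 2, 4, 3): 24 + (-7) + 24 + 17 = 58
σ = (1, 3, 2, 4): 24 + 1 + 29 + 8 = 62
σ = (1, 3, 4, 2): 24 + 1 + 24 + 29 = 78
σ = (1, 4, 2, 3): 24 + 22 + 29 + 17 = 92
σ = (1, 4, 3, 2): 24 + 22 + 0 + 29 = 75
σ = (2, 1, 3, 4): (-9) + 3 + 0 + 8 = 2
σ = (2, 1, 4, 3): (-9) + 3 + 24 + 17 = 35
σ = (2, 3, 1, 4): (-9) + 1 + 2 + 8 = 2
σ = (2, 3, 4, 1): (-9) + 1 + 24 + 18 = 34
σ = (2, 4, 1, 3): (-9) + 22 + 2 + 17 = 32
σ = (2, 4, 3, 1): (-9) + 22 + 0 + 18 = 31
σ = (3, 1, 2, 4): 24 + 3 + 29 + 8 = 64
σ = (3, 1, 4, 2): 24 + 3 + 24 + 29 = 80
σ = (3, 2, 1, 4): 24 + (-7) + 2 + 8 = 27
σ = (3, 2, 4, 1): 24 + (-7) + 24 + 18 = 59
σ = (3, 4, 1, 2): 24 + 22 + 2 + 29 = 77
σ = (3, 4, 2, 1): 24 + 22 + 29 + 18 = 93
σ = (4, 1, 2, 3): 25 + 3 + 29 + 17 = 74
σ = (4, 1, 3, 2): 25 + 3 + 0 + 29 = 57
σ = (4, 2, 1, 3): 25 + (-7) + 2 + 17 = 37
σ = (4, 2, 3, 1): 25 + (-7) + 0 + 18 = 36
σ = (4, 3, 1, 2): 25 + 1 + 2 + 29 = 57
σ = (4, 3, 2, 1): 25 + 1 + 29 + 18 = 73
Optimal value attained by: σ = (2, 1, 3, 4).
Answer: det⊕(G) = 2; verdict: SINGULAR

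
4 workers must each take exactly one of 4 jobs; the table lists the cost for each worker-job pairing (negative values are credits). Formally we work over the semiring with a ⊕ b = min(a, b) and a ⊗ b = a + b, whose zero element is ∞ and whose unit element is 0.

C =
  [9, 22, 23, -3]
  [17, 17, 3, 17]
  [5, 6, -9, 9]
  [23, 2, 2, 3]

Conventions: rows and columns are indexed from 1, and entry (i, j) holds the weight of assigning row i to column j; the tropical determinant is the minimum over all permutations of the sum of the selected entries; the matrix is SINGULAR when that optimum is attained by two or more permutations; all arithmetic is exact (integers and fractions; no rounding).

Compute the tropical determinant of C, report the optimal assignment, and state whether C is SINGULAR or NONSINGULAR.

σ = (1, 2, 3, 4): 9 + 17 + (-9) + 3 = 20
σ = (1, 2, 4, 3): 9 + 17 + 9 + 2 = 37
σ = (1, 3, 2, 4): 9 + 3 + 6 + 3 = 21
σ = (1, 3, 4, 2): 9 + 3 + 9 + 2 = 23
σ = (1, 4, 2, 3): 9 + 17 + 6 + 2 = 34
σ = (1, 4, 3, 2): 9 + 17 + (-9) + 2 = 19
σ = (2, 1, 3, 4): 22 + 17 + (-9) + 3 = 33
σ = (2, 1, 4, 3): 22 + 17 + 9 + 2 = 50
σ = (2, 3, 1, 4): 22 + 3 + 5 + 3 = 33
σ = (2, 3, 4, 1): 22 + 3 + 9 + 23 = 57
σ = (2, 4, 1, 3): 22 + 17 + 5 + 2 = 46
σ = (2, 4, 3, 1): 22 + 17 + (-9) + 23 = 53
σ = (3, 1, 2, 4): 23 + 17 + 6 + 3 = 49
σ = (3, 1, 4, 2): 23 + 17 + 9 + 2 = 51
σ = (3, 2, 1, 4): 23 + 17 + 5 + 3 = 48
σ = (3, 2, 4, 1): 23 + 17 + 9 + 23 = 72
σ = (3, 4, 1, 2): 23 + 17 + 5 + 2 = 47
σ = (3, 4, 2, 1): 23 + 17 + 6 + 23 = 69
σ = (4, 1, 2, 3): (-3) + 17 + 6 + 2 = 22
σ = (4, 1, 3, 2): (-3) + 17 + (-9) + 2 = 7
σ = (4, 2, 1, 3): (-3) + 17 + 5 + 2 = 21
σ = (4, 2, 3, 1): (-3) + 17 + (-9) + 23 = 28
σ = (4, 3, 1, 2): (-3) + 3 + 5 + 2 = 7
σ = (4, 3, 2, 1): (-3) + 3 + 6 + 23 = 29
Optimal value attained by: σ = (4, 1, 3, 2).
Answer: det⊕(C) = 7; verdict: SINGULAR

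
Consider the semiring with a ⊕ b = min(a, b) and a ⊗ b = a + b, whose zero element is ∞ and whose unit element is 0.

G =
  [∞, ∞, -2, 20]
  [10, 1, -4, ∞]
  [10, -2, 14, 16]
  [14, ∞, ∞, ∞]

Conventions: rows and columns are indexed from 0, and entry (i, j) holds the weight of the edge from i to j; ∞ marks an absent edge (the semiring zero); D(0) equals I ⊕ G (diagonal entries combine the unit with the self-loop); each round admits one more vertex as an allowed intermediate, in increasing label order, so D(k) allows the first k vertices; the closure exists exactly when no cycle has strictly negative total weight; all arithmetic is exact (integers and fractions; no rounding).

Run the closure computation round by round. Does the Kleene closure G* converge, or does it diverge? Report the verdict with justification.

D(0):
  [0, ∞, -2, 20]
  [10, 0, -4, ∞]
  [10, -2, 0, 16]
  [14, ∞, ∞, 0]
D(1):
  [0, ∞, -2, 20]
  [10, 0, -4, 30]
  [10, -2, 0, 16]
  [14, ∞, 12, 0]
Detection: at round 2, diagonal entry (2, 2) turns strictly negative.
Key observation: the cycle 2->1->2 has total weight (-2) + (-4), which is strictly negative.
Answer: DIVERGES — negative cycle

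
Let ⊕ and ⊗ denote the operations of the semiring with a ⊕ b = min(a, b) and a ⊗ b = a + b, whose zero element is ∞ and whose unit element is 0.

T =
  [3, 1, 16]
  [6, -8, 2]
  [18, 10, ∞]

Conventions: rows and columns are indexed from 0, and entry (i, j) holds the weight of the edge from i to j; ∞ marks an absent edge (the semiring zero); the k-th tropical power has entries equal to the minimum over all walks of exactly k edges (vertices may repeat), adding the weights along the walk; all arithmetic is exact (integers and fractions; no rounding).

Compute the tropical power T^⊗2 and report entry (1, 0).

T^⊗2:
  [6, -7, 3]
  [-2, -16, -6]
  [16, 2, 12]
Key observation: the optimum is the walk 1->1->0, with weight (-8) + 6 = -2.
Optimal value attained by: walk 1->1->0.
Answer: (T^⊗2)[1][0] = -2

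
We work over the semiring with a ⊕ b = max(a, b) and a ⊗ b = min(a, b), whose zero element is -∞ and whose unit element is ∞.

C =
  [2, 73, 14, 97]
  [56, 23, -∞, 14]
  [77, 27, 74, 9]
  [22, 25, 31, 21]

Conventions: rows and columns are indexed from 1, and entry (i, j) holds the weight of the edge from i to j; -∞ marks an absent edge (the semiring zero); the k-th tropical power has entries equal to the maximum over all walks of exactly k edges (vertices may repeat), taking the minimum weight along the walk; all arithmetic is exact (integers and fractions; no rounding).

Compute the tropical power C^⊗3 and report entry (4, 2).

C^⊗2:
  [56, 25, 31, 21]
  [23, 56, 14, 56]
  [74, 73, 74, 77]
  [31, 27, 31, 22]
C^⊗3:
  [31, 56, 31, 56]
  [56, 25, 31, 23]
  [74, 73, 74, 74]
  [31, 31, 31, 31]
Key observation: the optimum is the walk 4->3->1->2, with weight 31 min 77 min 73 = 31.
Optimal value attained by: walk 4->3->1->2.
Answer: (C^⊗3)[4][2] = 31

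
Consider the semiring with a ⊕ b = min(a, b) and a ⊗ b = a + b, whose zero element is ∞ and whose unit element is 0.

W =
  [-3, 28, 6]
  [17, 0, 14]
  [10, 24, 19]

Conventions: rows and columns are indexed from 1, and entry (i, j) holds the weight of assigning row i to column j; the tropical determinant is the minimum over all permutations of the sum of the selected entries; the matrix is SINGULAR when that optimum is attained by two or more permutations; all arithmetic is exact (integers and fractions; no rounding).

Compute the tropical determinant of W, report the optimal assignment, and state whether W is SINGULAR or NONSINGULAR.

σ = (1, 2, 3): (-3) + 0 + 19 = 16
σ = (1, 3, 2): (-3) + 14 + 24 = 35
σ = (2, 1, 3): 28 + 17 + 19 = 64
σ = (2, 3, 1): 28 + 14 + 10 = 52
σ = (3, 1, 2): 6 + 17 + 24 = 47
σ = (3, 2, 1): 6 + 0 + 10 = 16
Optimal value attained by: σ = (1, 2, 3).
Answer: det⊕(W) = 16; verdict: SINGULAR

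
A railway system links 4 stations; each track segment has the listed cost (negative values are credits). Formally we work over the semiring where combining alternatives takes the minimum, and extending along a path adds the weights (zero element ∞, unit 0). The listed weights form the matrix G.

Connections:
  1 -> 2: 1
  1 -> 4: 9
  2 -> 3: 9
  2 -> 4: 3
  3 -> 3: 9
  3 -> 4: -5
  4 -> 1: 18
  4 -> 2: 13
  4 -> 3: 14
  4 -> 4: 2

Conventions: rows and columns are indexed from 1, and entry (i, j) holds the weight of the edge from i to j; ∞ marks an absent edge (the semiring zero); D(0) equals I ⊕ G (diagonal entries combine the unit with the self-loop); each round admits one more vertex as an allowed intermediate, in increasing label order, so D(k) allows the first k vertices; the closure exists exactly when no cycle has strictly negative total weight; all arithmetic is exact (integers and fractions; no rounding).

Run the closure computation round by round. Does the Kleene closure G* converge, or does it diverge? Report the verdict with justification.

D(0):
  [0, 1, ∞, 9]
  [∞, 0, 9, 3]
  [∞, ∞, 0, -5]
  [18, 13, 14, 0]
D(1):
  [0, 1, ∞, 9]
  [∞, 0, 9, 3]
  [∞, ∞, 0, -5]
  [18, 13, 14, 0]
D(2):
  [0, 1, 10, 4]
  [∞, 0, 9, 3]
  [∞, ∞, 0, -5]
  [18, 13, 14, 0]
D(3):
  [0, 1, 10, 4]
  [∞, 0, 9, 3]
  [∞, ∞, 0, -5]
  [18, 13, 14, 0]
D(4):
  [0, 1, 10, 4]
  [21, 0, 9, 3]
  [13, 8, 0, -5]
  [18, 13, 14, 0]
Key observation: every diagonal entry stays at the unit through all rounds, so no improving cycle exists.
Answer: CONVERGES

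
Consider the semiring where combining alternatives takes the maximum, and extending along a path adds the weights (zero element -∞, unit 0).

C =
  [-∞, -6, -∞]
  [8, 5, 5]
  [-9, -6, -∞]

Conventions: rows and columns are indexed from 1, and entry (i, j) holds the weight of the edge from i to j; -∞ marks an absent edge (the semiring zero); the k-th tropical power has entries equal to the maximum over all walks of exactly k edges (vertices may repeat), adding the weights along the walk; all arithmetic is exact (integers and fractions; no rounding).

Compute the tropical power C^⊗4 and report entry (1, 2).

C^⊗2:
  [2, -1, -1]
  [13, 10, 10]
  [2, -1, -1]
C^⊗3:
  [7, 4, 4]
  [18, 15, 15]
  [7, 4, 4]
C^⊗4:
  [12, 9, 9]
  [23, 20, 20]
  [12, 9, 9]
Key observation: the optimum is the walk 1->2->2->2->2, with weight (-6) + 5 + 5 + 5 = 9.
Optimal value attained by: walk 1->2->2->2->2.
Answer: (C^⊗4)[1][2] = 9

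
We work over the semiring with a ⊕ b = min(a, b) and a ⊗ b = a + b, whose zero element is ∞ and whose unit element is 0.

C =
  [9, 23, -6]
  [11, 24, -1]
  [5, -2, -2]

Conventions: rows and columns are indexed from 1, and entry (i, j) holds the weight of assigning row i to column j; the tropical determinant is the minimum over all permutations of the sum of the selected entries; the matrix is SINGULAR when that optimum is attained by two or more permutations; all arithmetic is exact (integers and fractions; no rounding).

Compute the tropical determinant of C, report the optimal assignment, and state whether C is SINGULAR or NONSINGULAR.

σ = (1, 2, 3): 9 + 24 + (-2) = 31
σ = (1, 3, 2): 9 + (-1) + (-2) = 6
σ = (2, 1, 3): 23 + 11 + (-2) = 32
σ = (2, 3, 1): 23 + (-1) + 5 = 27
σ = (3, 1, 2): (-6) + 11 + (-2) = 3
σ = (3, 2, 1): (-6) + 24 + 5 = 23
Optimal value attained by: σ = (3, 1, 2).
Answer: det⊕(C) = 3; verdict: NONSINGULAR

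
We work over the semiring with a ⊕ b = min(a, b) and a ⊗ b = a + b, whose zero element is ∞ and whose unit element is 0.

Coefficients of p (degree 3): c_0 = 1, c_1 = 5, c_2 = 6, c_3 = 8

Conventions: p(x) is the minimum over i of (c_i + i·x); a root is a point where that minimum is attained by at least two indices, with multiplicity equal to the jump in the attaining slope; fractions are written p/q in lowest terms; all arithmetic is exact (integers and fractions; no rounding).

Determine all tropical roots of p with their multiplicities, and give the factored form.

hull edge (i=0, c=1) to (i=3, c=8): slope 7/3, span 3
Factored form: p(x) = 8 ⊗ (x ⊕ (-7/3)) ⊗ (x ⊕ (-7/3)) ⊗ (x ⊕ (-7/3))
Answer: roots = -7/3 (mult 3)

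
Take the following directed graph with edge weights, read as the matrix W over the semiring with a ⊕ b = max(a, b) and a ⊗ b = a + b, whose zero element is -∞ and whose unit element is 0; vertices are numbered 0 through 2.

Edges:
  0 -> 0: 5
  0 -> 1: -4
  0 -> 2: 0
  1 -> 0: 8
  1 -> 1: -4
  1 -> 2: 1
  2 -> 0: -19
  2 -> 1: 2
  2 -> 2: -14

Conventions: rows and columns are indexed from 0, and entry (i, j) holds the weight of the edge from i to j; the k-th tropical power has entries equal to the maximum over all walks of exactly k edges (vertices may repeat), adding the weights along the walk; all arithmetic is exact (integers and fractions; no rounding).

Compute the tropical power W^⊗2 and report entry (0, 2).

W^⊗2:
  [10, 2, 5]
  [13, 4, 8]
  [10, -2, 3]
Key observation: the optimum is the walk 0->0->2, with weight 5 + 0 = 5.
Optimal value attained by: walk 0->0->2.
Answer: (W^⊗2)[0][2] = 5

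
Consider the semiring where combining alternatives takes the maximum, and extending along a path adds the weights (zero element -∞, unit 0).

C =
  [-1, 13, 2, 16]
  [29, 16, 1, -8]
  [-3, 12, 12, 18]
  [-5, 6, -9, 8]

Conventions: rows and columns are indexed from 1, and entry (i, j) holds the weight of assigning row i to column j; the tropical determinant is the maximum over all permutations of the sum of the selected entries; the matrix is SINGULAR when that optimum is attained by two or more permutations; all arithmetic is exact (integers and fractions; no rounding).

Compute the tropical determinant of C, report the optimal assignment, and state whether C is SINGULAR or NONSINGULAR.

σ = (1, 2, 3, 4): (-1) + 16 + 12 + 8 = 35
σ = (1, 2, 4, 3): (-1) + 16 + 18 + (-9) = 24
σ = (1, 3, 2, 4): (-1) + 1 + 12 + 8 = 20
σ = (1, 3, 4, 2): (-1) + 1 + 18 + 6 = 24
σ = (1, 4, 2, 3): (-1) + (-8) + 12 + (-9) = -6
σ = (1, 4, 3, 2): (-1) + (-8) + 12 + 6 = 9
σ = (2, 1, 3, 4): 13 + 29 + 12 + 8 = 62
σ = (2, 1, 4, 3): 13 + 29 + 18 + (-9) = 51
σ = (2, 3, 1, 4): 13 + 1 + (-3) + 8 = 19
σ = (2, 3, 4, 1): 13 + 1 + 18 + (-5) = 27
σ = (2, 4, 1, 3): 13 + (-8) + (-3) + (-9) = -7
σ = (2, 4, 3, 1): 13 + (-8) + 12 + (-5) = 12
σ = (3, 1, 2, 4): 2 + 29 + 12 + 8 = 51
σ = (3, 1, 4, 2): 2 + 29 + 18 + 6 = 55
σ = (3, 2, 1, 4): 2 + 16 + (-3) + 8 = 23
σ = (3, 2, 4, 1): 2 + 16 + 18 + (-5) = 31
σ = (3, 4, 1, 2): 2 + (-8) + (-3) + 6 = -3
σ = (3, 4, 2, 1): 2 + (-8) + 12 + (-5) = 1
σ = (4, 1, 2, 3): 16 + 29 + 12 + (-9) = 48
σ = (4, 1, 3, 2): 16 + 29 + 12 + 6 = 63
σ = (4, 2, 1, 3): 16 + 16 + (-3) + (-9) = 20
σ = (4, 2, 3, 1): 16 + 16 + 12 + (-5) = 39
σ = (4, 3, 1, 2): 16 + 1 + (-3) + 6 = 20
σ = (4, 3, 2, 1): 16 + 1 + 12 + (-5) = 24
Optimal value attained by: σ = (4, 1, 3, 2).
Answer: det⊕(C) = 63; verdict: NONSINGULAR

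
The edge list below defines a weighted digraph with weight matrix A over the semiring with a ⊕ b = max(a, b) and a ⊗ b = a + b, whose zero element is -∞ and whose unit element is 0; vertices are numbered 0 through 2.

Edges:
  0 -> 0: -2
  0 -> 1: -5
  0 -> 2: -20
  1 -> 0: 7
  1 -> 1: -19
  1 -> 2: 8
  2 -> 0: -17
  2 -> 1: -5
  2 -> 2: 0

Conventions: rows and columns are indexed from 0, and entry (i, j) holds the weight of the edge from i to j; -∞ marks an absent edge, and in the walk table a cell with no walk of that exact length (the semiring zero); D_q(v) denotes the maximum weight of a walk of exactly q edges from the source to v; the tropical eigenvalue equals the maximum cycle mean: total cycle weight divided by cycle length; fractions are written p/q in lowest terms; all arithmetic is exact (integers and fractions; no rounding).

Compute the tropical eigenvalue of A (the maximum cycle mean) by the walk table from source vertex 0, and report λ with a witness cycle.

q=0: [0, -∞, -∞]
q=1: [-2, -5, -20]
q=2: [2, -7, 3]
q=3: [0, -2, 3]
Optimal cycle mean attained by: cycle 1->2->1, total 8 + (-5), length 2.
Answer: λ = 3/2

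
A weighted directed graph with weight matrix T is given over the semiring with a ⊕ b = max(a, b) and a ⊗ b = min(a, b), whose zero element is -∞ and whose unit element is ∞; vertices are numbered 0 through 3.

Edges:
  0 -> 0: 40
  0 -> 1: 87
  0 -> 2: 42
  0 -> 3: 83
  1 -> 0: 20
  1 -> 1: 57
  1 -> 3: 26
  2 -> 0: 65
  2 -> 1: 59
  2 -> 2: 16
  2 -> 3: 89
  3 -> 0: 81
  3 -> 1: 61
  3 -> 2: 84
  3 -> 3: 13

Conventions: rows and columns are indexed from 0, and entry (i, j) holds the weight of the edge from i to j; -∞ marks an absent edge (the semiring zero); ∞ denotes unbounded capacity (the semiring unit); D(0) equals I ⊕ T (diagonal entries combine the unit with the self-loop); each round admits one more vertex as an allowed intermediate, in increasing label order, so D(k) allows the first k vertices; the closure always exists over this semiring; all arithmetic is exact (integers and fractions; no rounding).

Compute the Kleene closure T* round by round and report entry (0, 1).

D(0):
  [∞, 87, 42, 83]
  [20, ∞, -∞, 26]
  [65, 59, ∞, 89]
  [81, 61, 84, ∞]
D(1):
  [∞, 87, 42, 83]
  [20, ∞, 20, 26]
  [65, 65, ∞, 89]
  [81, 81, 84, ∞]
D(2):
  [∞, 87, 42, 83]
  [20, ∞, 20, 26]
  [65, 65, ∞, 89]
  [81, 81, 84, ∞]
D(3):
  [∞, 87, 42, 83]
  [20, ∞, 20, 26]
  [65, 65, ∞, 89]
  [81, 81, 84, ∞]
D(4):
  [∞, 87, 83, 83]
  [26, ∞, 26, 26]
  [81, 81, ∞, 89]
  [81, 81, 84, ∞]
Answer: T*[0][1] = 87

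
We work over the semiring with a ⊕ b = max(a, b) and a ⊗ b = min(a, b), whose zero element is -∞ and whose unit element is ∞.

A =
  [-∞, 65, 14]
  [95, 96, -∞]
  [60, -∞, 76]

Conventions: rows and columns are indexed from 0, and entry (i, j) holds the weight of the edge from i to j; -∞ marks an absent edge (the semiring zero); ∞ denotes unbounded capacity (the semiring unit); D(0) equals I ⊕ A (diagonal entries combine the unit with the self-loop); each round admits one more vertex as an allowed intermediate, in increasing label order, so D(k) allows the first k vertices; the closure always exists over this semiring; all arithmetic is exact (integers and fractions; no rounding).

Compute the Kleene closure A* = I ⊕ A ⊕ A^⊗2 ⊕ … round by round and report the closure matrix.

D(0):
  [∞, 65, 14]
  [95, ∞, -∞]
  [60, -∞, ∞]
D(1):
  [∞, 65, 14]
  [95, ∞, 14]
  [60, 60, ∞]
D(2):
  [∞, 65, 14]
  [95, ∞, 14]
  [60, 60, ∞]
D(3):
  [∞, 65, 14]
  [95, ∞, 14]
  [60, 60, ∞]
Answer: A* = [[∞, 65, 14], [95, ∞, 14], [60, 60, ∞]]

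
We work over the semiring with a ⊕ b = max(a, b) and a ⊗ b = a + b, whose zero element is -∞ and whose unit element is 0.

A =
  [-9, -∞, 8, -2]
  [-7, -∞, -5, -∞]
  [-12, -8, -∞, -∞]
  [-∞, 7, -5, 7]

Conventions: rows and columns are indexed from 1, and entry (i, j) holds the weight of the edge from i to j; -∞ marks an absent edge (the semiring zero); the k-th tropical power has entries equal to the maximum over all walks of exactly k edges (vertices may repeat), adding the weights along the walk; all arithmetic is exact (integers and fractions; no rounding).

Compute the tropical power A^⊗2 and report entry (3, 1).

A^⊗2:
  [-4, 5, -1, 5]
  [-16, -13, 1, -9]
  [-15, -∞, -4, -14]
  [0, 14, 2, 14]
Key observation: the optimum is the walk 3->2->1, with weight (-8) + (-7) = -15.
Optimal value attained by: walk 3->2->1.
Answer: (A^⊗2)[3][1] = -15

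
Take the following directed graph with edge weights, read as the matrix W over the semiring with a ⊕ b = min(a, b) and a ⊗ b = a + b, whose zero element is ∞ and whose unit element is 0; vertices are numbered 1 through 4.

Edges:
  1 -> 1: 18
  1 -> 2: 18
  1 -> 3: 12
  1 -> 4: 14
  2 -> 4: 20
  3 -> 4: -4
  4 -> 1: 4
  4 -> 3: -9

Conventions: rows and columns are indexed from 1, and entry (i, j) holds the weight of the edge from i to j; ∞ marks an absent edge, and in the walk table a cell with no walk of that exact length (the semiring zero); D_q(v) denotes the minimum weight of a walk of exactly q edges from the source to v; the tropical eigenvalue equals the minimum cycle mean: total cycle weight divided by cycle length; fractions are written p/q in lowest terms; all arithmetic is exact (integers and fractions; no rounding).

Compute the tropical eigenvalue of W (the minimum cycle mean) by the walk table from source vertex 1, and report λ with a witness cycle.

q=0: [0, ∞, ∞, ∞]
q=1: [18, 18, 12, 14]
q=2: [18, 36, 5, 8]
q=3: [12, 36, -1, 1]
q=4: [5, 30, -8, -5]
Optimal cycle mean attained by: cycle 3->4->3, total (-4) + (-9), length 2.
Answer: λ = -13/2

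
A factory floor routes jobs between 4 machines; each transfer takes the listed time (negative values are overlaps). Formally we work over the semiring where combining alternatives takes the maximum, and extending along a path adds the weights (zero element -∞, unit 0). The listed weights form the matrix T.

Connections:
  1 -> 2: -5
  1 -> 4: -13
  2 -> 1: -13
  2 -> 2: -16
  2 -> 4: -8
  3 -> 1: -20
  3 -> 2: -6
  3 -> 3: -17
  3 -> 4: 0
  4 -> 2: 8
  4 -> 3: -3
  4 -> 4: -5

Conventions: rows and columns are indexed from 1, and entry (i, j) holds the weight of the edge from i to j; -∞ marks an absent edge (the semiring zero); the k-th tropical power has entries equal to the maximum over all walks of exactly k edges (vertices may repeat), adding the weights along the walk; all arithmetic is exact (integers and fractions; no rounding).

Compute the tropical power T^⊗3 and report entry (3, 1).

T^⊗2:
  [-18, -5, -16, -13]
  [-29, 0, -11, -13]
  [-19, 8, -3, -5]
  [-5, 3, -8, 0]
T^⊗3:
  [-18, -5, -16, -13]
  [-13, -5, -16, -8]
  [-5, 3, -8, 0]
  [-10, 8, -3, -5]
Key observation: the optimum is the walk 3->4->2->1, with weight 0 + 8 + (-13) = -5.
Optimal value attained by: walk 3->4->2->1.
Answer: (T^⊗3)[3][1] = -5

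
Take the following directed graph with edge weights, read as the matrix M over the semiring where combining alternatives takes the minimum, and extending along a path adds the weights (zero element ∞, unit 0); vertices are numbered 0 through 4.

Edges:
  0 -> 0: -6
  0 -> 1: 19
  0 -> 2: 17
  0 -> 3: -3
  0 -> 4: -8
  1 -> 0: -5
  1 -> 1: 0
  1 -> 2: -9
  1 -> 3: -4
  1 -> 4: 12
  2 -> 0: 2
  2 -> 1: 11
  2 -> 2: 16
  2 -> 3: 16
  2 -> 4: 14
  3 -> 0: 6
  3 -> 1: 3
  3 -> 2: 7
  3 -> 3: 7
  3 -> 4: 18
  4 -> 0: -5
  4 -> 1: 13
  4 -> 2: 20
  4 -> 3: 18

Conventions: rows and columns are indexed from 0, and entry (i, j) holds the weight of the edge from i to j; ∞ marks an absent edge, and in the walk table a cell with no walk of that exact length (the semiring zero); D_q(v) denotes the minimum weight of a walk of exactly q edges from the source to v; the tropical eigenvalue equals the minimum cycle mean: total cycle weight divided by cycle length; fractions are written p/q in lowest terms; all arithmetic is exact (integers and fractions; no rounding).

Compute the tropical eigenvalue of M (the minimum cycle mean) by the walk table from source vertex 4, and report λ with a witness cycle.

q=0: [∞, ∞, ∞, ∞, 0]
q=1: [-5, 13, 20, 18, ∞]
q=2: [-11, 13, 4, -8, -13]
q=3: [-18, -5, -1, -14, -19]
q=4: [-24, -11, -14, -21, -26]
q=5: [-31, -18, -20, -27, -32]
Optimal cycle mean attained by: cycle 0->4->0, total (-8) + (-5), length 2.
Answer: λ = -13/2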